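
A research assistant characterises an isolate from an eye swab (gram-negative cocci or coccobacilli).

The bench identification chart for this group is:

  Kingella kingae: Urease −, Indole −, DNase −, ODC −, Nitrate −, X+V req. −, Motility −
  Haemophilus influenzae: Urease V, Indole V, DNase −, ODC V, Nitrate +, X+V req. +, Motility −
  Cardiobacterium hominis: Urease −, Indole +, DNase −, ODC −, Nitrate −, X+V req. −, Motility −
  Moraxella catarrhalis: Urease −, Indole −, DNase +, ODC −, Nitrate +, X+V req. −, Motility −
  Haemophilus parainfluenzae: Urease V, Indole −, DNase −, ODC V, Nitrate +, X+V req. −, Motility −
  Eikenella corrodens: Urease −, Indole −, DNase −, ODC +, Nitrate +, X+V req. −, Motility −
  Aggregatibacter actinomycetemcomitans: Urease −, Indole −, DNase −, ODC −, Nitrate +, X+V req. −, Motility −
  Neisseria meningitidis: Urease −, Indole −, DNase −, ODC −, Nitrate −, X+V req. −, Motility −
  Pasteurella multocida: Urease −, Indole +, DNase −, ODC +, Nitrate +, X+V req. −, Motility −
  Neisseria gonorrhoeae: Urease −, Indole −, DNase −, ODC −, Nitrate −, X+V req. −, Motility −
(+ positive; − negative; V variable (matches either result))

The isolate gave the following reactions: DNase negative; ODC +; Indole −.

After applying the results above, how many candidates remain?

3

ODC +: excludes 6 organisms — 4 left.
DNase −: all 4 remaining candidates are consistent.
Indole −: excludes Pasteurella multocida — 3 left.
Still consistent: Eikenella corrodens, Haemophilus influenzae, Haemophilus parainfluenzae.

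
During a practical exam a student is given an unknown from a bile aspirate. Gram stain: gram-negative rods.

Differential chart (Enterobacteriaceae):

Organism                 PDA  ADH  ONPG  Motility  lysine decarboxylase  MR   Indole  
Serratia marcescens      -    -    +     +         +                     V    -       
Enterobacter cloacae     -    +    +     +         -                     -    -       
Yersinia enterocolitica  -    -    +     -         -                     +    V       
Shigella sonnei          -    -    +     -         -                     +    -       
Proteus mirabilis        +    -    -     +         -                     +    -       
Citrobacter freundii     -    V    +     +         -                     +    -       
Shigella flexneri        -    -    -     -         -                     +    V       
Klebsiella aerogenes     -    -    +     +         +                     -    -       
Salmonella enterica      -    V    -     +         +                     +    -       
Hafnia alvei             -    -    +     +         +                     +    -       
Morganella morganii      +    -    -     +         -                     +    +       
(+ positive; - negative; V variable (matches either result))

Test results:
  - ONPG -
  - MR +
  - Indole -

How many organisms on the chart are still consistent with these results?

MR +: excludes Enterobacter cloacae, Klebsiella aerogenes — 9 left.
Indole -: excludes Morganella morganii — 8 left.
ONPG -: excludes 5 organisms — 3 left.
Still consistent: Proteus mirabilis, Salmonella enterica, Shigella flexneri.

3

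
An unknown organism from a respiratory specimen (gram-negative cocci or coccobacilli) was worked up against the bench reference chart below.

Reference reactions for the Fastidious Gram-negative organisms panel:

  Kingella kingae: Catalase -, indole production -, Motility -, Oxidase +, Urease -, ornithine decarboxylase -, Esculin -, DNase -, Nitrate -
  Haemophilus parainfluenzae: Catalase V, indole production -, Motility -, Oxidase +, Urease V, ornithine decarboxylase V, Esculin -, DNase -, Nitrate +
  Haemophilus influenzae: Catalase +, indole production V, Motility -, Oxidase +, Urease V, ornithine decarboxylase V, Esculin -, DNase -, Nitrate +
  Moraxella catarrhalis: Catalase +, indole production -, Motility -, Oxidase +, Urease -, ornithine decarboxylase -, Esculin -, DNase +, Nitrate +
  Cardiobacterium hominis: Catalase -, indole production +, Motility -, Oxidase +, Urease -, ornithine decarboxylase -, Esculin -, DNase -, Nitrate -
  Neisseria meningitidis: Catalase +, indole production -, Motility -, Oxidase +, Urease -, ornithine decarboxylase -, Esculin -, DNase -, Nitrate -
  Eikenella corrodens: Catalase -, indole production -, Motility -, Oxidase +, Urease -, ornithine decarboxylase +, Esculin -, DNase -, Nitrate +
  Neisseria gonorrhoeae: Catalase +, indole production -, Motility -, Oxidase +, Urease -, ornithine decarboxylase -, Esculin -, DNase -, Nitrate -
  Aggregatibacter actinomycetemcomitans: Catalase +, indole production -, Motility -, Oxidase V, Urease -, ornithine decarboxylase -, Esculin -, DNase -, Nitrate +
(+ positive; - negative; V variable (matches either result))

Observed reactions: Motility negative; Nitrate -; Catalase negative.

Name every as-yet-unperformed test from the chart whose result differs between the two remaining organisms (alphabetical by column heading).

indole production

Motility -: all 9 remaining candidates are consistent.
Nitrate -: excludes 5 organisms — 4 left.
Catalase -: excludes Neisseria meningitidis, Neisseria gonorrhoeae — 2 left.
Two candidates remain: Cardiobacterium hominis and Kingella kingae.
  indole production: Cardiobacterium hominis +, Kingella kingae - — discriminates.
  Oxidase: + vs + — same for both, does not separate.
  Urease: - vs - — same for both, does not separate.
  ornithine decarboxylase: - vs - — same for both, does not separate.
  Esculin: - vs - — same for both, does not separate.
  DNase: - vs - — same for both, does not separate.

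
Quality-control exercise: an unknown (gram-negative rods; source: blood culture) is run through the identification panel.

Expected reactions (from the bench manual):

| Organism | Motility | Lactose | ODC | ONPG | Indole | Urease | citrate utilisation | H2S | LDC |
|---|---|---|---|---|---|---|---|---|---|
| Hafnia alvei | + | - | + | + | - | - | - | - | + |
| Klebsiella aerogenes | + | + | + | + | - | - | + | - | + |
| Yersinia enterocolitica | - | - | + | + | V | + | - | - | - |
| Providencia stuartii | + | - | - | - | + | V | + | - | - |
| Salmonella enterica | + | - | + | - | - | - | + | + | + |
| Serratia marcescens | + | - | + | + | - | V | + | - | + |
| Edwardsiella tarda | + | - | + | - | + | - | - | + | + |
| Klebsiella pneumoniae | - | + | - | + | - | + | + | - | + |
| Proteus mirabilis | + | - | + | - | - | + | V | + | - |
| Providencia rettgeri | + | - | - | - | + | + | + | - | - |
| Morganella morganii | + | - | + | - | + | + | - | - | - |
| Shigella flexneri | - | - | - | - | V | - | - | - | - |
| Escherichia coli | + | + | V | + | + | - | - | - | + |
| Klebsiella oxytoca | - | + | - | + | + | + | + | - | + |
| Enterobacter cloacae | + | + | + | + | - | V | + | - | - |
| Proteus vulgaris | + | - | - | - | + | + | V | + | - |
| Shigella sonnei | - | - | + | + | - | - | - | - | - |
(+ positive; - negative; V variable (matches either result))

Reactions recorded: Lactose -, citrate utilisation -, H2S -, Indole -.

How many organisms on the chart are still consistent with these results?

4

Lactose -: excludes 5 organisms — 12 left.
Indole -: excludes 5 organisms — 7 left.
citrate utilisation -: excludes Salmonella enterica, Serratia marcescens — 5 left.
H2S -: excludes Proteus mirabilis — 4 left.
Still consistent: Hafnia alvei, Shigella flexneri, Shigella sonnei, Yersinia enterocolitica.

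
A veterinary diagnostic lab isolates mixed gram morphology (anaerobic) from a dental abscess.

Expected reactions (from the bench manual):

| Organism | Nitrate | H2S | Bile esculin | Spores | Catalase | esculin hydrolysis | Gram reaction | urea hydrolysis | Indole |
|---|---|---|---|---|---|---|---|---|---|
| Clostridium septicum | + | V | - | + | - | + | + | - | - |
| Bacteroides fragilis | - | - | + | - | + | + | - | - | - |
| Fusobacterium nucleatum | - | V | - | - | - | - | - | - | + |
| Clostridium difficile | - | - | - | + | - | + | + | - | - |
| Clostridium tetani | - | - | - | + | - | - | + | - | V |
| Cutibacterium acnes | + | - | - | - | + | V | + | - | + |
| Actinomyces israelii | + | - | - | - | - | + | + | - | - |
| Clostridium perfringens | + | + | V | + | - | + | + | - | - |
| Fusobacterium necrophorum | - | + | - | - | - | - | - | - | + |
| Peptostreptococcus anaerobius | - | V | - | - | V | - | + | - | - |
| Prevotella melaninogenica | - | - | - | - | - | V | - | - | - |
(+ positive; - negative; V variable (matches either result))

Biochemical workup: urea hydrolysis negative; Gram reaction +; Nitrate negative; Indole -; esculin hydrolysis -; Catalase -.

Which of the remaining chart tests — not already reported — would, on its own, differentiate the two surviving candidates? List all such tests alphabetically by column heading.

Spores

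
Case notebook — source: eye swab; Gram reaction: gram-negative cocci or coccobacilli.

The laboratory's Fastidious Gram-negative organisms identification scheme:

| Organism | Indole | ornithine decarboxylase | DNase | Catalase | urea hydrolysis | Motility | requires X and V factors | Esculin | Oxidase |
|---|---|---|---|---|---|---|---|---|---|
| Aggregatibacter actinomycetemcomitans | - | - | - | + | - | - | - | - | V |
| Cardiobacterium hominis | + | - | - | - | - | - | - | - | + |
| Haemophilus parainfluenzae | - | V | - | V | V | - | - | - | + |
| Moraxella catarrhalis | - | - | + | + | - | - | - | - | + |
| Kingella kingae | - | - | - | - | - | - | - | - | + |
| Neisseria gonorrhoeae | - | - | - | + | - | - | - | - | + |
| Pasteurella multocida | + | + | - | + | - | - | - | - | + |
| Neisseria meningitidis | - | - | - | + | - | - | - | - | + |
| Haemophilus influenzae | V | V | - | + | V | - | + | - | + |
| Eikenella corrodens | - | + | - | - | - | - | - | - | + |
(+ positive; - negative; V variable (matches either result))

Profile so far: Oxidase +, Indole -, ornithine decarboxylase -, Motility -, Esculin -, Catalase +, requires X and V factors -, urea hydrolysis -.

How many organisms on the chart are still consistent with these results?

5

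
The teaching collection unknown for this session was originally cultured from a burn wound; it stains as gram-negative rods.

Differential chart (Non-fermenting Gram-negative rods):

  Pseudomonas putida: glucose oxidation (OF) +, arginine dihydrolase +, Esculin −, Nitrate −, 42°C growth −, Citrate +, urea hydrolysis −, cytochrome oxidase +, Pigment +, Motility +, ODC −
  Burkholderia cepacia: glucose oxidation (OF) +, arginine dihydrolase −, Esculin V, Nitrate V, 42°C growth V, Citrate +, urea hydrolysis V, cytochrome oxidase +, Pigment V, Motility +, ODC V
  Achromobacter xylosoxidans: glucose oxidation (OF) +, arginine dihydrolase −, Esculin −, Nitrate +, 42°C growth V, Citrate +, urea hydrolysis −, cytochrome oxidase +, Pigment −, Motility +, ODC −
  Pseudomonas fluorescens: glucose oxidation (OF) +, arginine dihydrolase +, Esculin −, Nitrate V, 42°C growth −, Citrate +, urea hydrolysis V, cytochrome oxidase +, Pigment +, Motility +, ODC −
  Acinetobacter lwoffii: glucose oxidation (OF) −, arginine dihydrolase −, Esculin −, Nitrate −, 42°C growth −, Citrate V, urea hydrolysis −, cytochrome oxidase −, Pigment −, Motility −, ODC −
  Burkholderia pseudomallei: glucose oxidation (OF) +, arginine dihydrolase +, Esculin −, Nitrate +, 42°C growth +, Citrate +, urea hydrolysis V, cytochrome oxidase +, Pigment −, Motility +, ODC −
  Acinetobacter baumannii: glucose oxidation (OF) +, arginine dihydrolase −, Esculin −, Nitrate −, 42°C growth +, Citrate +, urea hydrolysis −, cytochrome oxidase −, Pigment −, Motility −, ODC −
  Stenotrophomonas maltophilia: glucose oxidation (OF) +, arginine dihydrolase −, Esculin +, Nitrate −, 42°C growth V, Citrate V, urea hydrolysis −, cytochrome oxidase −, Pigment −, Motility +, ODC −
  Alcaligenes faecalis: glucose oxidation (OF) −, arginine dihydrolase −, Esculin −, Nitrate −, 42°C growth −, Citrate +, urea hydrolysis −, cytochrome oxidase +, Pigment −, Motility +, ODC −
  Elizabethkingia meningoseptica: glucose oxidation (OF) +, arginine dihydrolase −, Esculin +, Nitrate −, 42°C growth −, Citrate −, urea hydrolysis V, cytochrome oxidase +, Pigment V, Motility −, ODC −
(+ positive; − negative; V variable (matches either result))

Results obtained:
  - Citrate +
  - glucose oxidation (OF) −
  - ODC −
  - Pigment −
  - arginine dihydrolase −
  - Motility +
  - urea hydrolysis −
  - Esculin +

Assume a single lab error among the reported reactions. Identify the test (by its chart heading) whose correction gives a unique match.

Esculin

As reported, no row in the chart matches all 8 reactions.
Reversing glucose oxidation (OF) → 2 organisms match (not unique).
Reversing Esculin (to −) → unique match: Alcaligenes faecalis.
Reversing Pigment → still no organism matches.
Reversing urea hydrolysis → still no organism matches.
Reversing arginine dihydrolase → still no organism matches.
Reversing Citrate → still no organism matches.
Reversing Motility → still no organism matches.
Reversing ODC → still no organism matches.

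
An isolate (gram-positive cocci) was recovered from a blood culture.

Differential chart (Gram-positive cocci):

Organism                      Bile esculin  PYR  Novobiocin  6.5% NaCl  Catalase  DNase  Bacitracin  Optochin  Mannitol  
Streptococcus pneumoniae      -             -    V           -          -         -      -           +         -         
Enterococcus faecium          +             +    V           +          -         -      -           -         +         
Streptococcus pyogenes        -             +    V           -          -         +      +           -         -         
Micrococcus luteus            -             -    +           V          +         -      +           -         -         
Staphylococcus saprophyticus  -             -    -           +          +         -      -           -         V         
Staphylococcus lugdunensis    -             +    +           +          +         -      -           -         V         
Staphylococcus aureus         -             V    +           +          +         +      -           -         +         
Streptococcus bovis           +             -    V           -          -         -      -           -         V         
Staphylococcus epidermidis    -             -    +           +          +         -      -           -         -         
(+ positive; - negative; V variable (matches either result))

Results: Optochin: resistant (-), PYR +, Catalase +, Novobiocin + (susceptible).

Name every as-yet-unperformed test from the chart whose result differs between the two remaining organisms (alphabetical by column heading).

DNase

Novobiocin +: excludes Staphylococcus saprophyticus — 8 left.
PYR +: excludes Streptococcus pneumoniae, Micrococcus luteus, Streptococcus bovis, Staphylococcus epidermidis — 4 left.
Optochin -: all 4 remaining candidates are consistent.
Catalase +: excludes Enterococcus faecium, Streptococcus pyogenes — 2 left.
Two candidates remain: Staphylococcus aureus and Staphylococcus lugdunensis.
  Bile esculin: - vs - — same for both, does not separate.
  6.5% NaCl: + vs + — same for both, does not separate.
  DNase: Staphylococcus aureus +, Staphylococcus lugdunensis - — discriminates.
  Bacitracin: - vs - — same for both, does not separate.
  Mannitol: + vs V — variable for at least one, does not separate.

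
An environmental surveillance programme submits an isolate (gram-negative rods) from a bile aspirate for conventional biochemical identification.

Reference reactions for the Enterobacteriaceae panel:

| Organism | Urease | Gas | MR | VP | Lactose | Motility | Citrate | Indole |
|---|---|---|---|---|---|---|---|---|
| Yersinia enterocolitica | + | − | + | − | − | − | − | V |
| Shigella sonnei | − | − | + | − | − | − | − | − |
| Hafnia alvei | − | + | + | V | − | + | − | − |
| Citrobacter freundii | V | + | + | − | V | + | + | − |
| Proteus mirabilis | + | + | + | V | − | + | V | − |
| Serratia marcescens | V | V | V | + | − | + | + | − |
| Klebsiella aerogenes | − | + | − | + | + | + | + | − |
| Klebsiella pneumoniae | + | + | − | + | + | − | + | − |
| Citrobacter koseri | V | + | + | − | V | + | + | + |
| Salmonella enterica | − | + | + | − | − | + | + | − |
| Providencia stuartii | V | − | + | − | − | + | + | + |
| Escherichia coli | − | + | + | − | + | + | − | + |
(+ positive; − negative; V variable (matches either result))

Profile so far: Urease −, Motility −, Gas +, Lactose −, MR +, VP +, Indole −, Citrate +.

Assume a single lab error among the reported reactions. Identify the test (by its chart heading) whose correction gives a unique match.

As reported, no row in the chart matches all 8 reactions.
Reversing Indole → still no organism matches.
Reversing VP → still no organism matches.
Reversing Lactose → still no organism matches.
Reversing Urease → still no organism matches.
Reversing Gas → still no organism matches.
Reversing Citrate → still no organism matches.
Reversing MR → still no organism matches.
Reversing Motility (to +) → unique match: Serratia marcescens.

Motility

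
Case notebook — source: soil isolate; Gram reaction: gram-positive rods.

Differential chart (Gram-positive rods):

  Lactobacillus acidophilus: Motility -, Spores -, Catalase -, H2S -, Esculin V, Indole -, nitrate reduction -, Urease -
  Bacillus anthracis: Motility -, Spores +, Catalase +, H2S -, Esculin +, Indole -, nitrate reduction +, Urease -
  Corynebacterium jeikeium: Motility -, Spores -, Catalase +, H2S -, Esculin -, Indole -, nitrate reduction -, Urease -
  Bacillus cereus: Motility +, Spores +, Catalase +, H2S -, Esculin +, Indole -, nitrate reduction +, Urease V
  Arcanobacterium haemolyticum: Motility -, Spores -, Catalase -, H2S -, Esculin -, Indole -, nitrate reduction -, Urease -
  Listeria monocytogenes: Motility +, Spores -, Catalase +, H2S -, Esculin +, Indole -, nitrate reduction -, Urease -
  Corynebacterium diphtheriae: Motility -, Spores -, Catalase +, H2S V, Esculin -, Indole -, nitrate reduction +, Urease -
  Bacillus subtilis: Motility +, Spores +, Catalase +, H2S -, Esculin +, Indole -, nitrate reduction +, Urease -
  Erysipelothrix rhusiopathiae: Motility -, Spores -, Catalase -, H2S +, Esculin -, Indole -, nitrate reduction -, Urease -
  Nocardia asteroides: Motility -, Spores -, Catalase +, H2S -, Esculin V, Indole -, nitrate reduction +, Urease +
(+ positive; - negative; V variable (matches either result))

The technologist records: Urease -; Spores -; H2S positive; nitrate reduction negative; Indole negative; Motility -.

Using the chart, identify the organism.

Erysipelothrix rhusiopathiae

Motility -: excludes Bacillus cereus, Listeria monocytogenes, Bacillus subtilis — 7 left.
nitrate reduction -: excludes Bacillus anthracis, Corynebacterium diphtheriae, Nocardia asteroides — 4 left.
Spores -: all 4 remaining candidates are consistent.
Urease -: all 4 remaining candidates are consistent.
H2S +: excludes Lactobacillus acidophilus, Corynebacterium jeikeium, Arcanobacterium haemolyticum — 1 left.
Indole -: the one remaining candidate is consistent.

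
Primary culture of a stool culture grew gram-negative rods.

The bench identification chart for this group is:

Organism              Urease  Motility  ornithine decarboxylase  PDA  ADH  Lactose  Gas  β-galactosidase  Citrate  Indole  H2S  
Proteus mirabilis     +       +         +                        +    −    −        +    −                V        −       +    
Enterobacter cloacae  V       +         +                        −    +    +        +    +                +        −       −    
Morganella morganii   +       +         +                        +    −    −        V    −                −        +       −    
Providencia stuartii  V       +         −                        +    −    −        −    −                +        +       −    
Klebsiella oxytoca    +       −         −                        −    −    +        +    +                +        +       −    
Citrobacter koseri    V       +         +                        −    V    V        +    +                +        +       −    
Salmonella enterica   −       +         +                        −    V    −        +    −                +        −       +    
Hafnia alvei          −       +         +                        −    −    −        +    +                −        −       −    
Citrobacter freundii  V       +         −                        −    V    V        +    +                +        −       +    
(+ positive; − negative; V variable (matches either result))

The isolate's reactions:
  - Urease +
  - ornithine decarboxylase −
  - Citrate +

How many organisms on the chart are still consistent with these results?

3

ornithine decarboxylase −: excludes 6 organisms — 3 left.
Urease +: all 3 remaining candidates are consistent.
Citrate +: all 3 remaining candidates are consistent.
Still consistent: Citrobacter freundii, Klebsiella oxytoca, Providencia stuartii.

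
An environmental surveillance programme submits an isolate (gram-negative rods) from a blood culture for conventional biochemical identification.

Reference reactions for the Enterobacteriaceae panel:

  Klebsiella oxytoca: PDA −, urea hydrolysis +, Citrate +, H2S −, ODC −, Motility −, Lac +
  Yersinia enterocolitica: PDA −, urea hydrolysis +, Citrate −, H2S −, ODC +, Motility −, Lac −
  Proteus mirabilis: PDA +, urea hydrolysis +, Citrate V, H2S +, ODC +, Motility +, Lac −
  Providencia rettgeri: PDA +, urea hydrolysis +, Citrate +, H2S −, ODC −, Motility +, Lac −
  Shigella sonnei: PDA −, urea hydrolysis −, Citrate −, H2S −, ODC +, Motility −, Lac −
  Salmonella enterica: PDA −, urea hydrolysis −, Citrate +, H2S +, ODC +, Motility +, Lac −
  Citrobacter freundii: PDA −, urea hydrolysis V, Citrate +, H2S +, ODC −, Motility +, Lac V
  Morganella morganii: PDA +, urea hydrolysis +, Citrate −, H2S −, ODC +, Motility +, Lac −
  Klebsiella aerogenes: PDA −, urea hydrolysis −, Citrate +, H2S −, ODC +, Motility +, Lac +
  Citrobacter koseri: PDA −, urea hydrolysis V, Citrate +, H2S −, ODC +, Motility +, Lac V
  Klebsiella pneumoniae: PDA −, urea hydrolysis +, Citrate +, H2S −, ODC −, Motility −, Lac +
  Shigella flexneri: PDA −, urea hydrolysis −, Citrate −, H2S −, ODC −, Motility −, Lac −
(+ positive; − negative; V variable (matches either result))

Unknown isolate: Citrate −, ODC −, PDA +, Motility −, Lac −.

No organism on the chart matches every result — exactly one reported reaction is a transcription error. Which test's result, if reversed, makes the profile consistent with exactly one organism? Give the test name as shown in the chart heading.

PDA

As reported, no row in the chart matches all 5 reactions.
Reversing Motility → still no organism matches.
Reversing Citrate → still no organism matches.
Reversing Lac → still no organism matches.
Reversing PDA (to −) → unique match: Shigella flexneri.
Reversing ODC → still no organism matches.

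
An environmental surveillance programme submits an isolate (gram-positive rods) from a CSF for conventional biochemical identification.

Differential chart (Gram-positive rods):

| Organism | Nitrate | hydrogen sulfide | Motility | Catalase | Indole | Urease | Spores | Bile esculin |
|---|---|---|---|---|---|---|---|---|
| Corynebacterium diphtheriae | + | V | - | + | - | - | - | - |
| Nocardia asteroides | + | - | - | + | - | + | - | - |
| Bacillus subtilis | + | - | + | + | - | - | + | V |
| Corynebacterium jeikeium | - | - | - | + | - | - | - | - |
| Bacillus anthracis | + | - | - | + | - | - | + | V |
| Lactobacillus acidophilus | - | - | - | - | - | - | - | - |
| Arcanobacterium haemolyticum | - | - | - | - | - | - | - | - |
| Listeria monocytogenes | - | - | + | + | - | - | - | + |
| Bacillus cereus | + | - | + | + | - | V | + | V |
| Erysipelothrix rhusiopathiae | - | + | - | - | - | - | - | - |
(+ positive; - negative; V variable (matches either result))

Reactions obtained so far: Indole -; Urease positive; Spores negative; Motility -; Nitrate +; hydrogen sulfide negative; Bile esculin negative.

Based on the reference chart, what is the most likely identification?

Nocardia asteroides

hydrogen sulfide -: excludes Erysipelothrix rhusiopathiae — 9 left.
Spores -: excludes Bacillus subtilis, Bacillus anthracis, Bacillus cereus — 6 left.
Urease +: excludes 5 organisms — 1 left.
Bile esculin -: the one remaining candidate is consistent.
Nitrate +: the one remaining candidate is consistent.
Motility -: the one remaining candidate is consistent.
Indole -: the one remaining candidate is consistent.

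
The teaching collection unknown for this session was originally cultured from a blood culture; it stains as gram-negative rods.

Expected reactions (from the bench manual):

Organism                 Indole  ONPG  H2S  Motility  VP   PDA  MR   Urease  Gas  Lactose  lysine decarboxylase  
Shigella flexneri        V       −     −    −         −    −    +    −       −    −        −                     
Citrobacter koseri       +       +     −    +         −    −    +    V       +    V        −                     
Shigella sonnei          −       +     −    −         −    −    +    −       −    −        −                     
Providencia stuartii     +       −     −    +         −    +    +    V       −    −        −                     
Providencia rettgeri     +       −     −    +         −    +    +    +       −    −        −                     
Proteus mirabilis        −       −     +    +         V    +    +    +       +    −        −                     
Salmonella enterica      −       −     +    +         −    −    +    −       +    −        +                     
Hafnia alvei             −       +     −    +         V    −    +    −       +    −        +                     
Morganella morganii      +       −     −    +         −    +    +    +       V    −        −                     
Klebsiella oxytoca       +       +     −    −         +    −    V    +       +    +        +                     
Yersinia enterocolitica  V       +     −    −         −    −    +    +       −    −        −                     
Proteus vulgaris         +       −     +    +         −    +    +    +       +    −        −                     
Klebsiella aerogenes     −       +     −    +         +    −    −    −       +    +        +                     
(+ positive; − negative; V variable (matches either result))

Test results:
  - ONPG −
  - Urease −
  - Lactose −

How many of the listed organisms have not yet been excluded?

Urease −: excludes 6 organisms — 7 left.
ONPG −: excludes Citrobacter koseri, Shigella sonnei, Hafnia alvei, Klebsiella aerogenes — 3 left.
Lactose −: all 3 remaining candidates are consistent.
Still consistent: Providencia stuartii, Salmonella enterica, Shigella flexneri.

3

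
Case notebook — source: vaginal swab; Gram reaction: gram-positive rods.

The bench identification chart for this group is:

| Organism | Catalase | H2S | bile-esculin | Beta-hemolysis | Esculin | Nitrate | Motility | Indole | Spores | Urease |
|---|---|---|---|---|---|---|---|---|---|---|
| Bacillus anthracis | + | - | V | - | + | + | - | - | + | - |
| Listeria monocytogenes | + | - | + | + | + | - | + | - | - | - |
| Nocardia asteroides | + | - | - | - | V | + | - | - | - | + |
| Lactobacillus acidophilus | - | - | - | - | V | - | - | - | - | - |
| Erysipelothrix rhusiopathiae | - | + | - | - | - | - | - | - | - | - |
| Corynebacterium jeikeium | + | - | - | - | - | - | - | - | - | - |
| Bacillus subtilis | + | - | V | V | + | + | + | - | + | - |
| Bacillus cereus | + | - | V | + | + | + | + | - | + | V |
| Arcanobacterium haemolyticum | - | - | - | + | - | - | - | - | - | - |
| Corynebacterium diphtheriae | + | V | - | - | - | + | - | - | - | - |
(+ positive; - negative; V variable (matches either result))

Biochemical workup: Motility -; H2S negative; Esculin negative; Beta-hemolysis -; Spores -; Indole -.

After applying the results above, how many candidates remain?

Esculin -: excludes Bacillus anthracis, Listeria monocytogenes, Bacillus subtilis, Bacillus cereus — 6 left.
Indole -: all 6 remaining candidates are consistent.
Motility -: all 6 remaining candidates are consistent.
Beta-hemolysis -: excludes Arcanobacterium haemolyticum — 5 left.
Spores -: all 5 remaining candidates are consistent.
H2S -: excludes Erysipelothrix rhusiopathiae — 4 left.
Still consistent: Corynebacterium diphtheriae, Corynebacterium jeikeium, Lactobacillus acidophilus, Nocardia asteroides.

4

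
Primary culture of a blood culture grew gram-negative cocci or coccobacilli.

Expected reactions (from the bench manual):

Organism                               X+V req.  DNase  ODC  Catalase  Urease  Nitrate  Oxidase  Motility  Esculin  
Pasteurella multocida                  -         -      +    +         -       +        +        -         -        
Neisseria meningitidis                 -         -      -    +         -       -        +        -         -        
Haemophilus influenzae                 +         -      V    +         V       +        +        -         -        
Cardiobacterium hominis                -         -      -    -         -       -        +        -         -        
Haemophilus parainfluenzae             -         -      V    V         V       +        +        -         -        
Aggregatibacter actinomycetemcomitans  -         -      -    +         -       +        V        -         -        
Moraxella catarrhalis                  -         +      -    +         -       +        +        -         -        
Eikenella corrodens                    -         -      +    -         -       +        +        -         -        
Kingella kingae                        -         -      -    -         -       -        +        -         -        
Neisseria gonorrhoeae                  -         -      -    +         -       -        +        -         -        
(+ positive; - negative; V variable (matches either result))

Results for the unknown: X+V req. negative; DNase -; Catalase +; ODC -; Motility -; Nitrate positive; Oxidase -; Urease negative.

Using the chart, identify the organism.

Oxidase -: excludes 9 organisms — 1 left.
DNase -: the one remaining candidate is consistent.
Urease -: the one remaining candidate is consistent.
X+V req. -: the one remaining candidate is consistent.
Nitrate +: the one remaining candidate is consistent.
Catalase +: the one remaining candidate is consistent.
Motility -: the one remaining candidate is consistent.
ODC -: the one remaining candidate is consistent.

Aggregatibacter actinomycetemcomitans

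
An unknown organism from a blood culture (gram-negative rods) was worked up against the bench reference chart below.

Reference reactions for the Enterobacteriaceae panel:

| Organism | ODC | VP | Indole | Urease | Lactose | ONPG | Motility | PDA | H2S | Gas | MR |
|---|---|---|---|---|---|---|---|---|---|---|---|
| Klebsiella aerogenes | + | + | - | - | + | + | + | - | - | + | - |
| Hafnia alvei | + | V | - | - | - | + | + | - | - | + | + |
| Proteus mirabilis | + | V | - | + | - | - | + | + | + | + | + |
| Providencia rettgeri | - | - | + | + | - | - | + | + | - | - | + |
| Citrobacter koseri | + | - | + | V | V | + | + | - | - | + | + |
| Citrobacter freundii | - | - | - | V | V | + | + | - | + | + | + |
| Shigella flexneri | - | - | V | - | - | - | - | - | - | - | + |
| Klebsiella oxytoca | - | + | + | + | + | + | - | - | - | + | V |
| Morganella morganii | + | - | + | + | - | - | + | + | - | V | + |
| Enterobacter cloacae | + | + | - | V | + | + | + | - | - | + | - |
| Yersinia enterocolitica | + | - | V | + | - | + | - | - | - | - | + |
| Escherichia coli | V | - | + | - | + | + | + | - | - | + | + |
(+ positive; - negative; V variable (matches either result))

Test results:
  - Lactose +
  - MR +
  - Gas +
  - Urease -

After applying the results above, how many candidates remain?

Gas +: excludes Providencia rettgeri, Shigella flexneri, Yersinia enterocolitica — 9 left.
Lactose +: excludes Hafnia alvei, Proteus mirabilis, Morganella morganii — 6 left.
Urease -: excludes Klebsiella oxytoca — 5 left.
MR +: excludes Klebsiella aerogenes, Enterobacter cloacae — 3 left.
Still consistent: Citrobacter freundii, Citrobacter koseri, Escherichia coli.

3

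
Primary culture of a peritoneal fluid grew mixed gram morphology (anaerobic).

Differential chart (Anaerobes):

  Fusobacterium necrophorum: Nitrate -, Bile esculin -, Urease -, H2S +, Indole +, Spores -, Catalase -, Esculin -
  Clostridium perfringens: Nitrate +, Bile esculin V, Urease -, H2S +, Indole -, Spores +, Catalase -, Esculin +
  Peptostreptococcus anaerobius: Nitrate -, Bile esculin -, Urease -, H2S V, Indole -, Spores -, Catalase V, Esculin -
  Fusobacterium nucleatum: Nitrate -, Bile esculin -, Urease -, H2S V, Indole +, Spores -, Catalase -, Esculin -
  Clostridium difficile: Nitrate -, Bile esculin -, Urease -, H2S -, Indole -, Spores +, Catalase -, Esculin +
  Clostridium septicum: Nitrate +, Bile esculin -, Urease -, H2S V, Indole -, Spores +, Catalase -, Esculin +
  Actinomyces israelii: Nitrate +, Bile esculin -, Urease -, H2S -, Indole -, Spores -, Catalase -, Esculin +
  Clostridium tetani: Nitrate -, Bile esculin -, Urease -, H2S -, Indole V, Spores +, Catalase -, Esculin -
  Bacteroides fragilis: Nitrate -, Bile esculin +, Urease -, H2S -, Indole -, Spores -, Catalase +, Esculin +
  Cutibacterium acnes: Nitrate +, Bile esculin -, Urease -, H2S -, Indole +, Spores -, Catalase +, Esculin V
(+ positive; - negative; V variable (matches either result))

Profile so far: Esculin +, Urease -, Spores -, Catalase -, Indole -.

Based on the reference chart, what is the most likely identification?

Actinomyces israelii

Spores -: excludes Clostridium perfringens, Clostridium difficile, Clostridium septicum, Clostridium tetani — 6 left.
Urease -: all 6 remaining candidates are consistent.
Esculin +: excludes Fusobacterium necrophorum, Peptostreptococcus anaerobius, Fusobacterium nucleatum — 3 left.
Catalase -: excludes Bacteroides fragilis, Cutibacterium acnes — 1 left.
Indole -: the one remaining candidate is consistent.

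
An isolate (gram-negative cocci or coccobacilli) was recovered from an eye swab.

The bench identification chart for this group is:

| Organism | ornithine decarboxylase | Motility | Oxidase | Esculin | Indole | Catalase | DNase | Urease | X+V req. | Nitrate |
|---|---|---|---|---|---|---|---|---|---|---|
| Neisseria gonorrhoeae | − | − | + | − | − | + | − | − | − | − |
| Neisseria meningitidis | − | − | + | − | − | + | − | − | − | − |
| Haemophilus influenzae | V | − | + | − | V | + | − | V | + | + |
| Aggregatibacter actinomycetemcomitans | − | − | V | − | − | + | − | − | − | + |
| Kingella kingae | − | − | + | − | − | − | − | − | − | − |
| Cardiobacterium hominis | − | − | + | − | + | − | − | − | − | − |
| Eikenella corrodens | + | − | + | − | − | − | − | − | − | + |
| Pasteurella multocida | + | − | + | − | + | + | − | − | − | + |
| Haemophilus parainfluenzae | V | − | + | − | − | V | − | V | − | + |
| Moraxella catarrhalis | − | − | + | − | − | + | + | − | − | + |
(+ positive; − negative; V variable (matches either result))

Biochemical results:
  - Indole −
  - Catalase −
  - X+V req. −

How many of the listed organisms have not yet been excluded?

X+V req. −: excludes Haemophilus influenzae — 9 left.
Indole −: excludes Cardiobacterium hominis, Pasteurella multocida — 7 left.
Catalase −: excludes Neisseria gonorrhoeae, Neisseria meningitidis, Aggregatibacter actinomycetemcomitans, Moraxella catarrhalis — 3 left.
Still consistent: Eikenella corrodens, Haemophilus parainfluenzae, Kingella kingae.

3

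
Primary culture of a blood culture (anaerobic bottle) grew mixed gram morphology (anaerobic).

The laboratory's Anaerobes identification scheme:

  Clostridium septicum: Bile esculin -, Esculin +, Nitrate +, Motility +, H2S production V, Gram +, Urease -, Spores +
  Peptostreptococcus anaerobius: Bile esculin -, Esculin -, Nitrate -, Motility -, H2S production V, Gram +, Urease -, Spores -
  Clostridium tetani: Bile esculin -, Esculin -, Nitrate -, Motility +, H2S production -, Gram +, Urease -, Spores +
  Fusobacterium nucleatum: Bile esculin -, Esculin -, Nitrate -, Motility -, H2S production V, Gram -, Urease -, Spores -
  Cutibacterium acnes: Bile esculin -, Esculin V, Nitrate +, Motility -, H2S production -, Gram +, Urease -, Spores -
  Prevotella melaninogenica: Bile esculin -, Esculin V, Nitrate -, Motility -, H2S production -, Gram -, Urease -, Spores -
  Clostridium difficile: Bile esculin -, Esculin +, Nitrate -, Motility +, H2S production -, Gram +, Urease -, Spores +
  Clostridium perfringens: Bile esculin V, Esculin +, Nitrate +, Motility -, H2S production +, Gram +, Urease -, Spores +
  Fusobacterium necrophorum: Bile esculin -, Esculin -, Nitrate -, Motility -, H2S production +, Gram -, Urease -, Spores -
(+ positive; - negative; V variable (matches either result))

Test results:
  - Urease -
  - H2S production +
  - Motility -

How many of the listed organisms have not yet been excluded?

4

Motility -: excludes Clostridium septicum, Clostridium tetani, Clostridium difficile — 6 left.
H2S production +: excludes Cutibacterium acnes, Prevotella melaninogenica — 4 left.
Urease -: all 4 remaining candidates are consistent.
Still consistent: Clostridium perfringens, Fusobacterium necrophorum, Fusobacterium nucleatum, Peptostreptococcus anaerobius.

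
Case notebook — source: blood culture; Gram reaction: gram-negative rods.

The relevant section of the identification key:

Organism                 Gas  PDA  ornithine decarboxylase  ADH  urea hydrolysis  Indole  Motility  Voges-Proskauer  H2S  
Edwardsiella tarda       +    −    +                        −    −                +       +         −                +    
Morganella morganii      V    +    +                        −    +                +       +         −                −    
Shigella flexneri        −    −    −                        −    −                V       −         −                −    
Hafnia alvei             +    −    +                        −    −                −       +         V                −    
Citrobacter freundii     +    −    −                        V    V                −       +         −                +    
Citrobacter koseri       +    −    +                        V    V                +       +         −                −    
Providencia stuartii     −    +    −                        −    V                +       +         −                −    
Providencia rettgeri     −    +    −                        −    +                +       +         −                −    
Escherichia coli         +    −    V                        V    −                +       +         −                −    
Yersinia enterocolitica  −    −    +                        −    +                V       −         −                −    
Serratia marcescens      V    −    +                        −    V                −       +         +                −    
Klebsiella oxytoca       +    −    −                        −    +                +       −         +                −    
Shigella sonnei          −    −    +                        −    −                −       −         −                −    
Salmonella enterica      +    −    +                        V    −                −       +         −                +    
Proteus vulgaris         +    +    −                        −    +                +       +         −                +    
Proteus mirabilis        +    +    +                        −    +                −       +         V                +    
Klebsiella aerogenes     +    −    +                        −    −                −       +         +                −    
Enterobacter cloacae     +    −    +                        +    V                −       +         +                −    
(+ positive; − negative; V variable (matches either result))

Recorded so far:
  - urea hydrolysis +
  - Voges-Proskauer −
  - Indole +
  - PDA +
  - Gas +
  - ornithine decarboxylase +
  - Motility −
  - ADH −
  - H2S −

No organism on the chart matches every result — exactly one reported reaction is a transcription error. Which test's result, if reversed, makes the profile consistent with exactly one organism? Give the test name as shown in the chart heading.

As reported, no row in the chart matches all 9 reactions.
Reversing urea hydrolysis → still no organism matches.
Reversing Voges-Proskauer → still no organism matches.
Reversing H2S → still no organism matches.
Reversing Indole → still no organism matches.
Reversing PDA → still no organism matches.
Reversing Gas → still no organism matches.
Reversing ornithine decarboxylase → still no organism matches.
Reversing Motility (to +) → unique match: Morganella morganii.
Reversing ADH → still no organism matches.

Motility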